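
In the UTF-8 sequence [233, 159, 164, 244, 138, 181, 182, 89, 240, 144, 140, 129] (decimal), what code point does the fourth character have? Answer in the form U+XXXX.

U+10301

Offset 0: leading byte 0xE9 = 11101001 → 3-byte char #1 = E9 9F A4.
Offset 3: leading byte 0xF4 = 11110100 → 4-byte char #2 = F4 8A B5 B6.
Offset 7: leading byte 0x59 = 01011001 → 1-byte char #3 = 59.
Offset 8: leading byte 0xF0 = 11110000 → 4-byte char #4 = F0 90 8C 81.
Leading byte 0xF0 = 11110000 matches 11110xxx → 4-byte sequence.
Byte 1: 0xF0 = 11110000, payload 000 (3 bits).
Byte 2: 0x90 = 10010000 (10xxxxxx ✓), payload 010000.
Byte 3: 0x8C = 10001100 (10xxxxxx ✓), payload 001100.
Byte 4: 0x81 = 10000001 (10xxxxxx ✓), payload 000001.
Concatenate: 000010000001100000001 = 0x10301 (21 bits → U+10301).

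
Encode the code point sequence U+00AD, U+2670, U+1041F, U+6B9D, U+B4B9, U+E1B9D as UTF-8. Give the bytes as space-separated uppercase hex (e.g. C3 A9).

U+00AD: 2-byte form → C2 AD.
U+2670: 3-byte form → E2 99 B0.
U+1041F: 4-byte form → F0 90 90 9F.
U+6B9D: 3-byte form → E6 AE 9D.
U+B4B9: 3-byte form → EB 92 B9.
U+E1B9D: 4-byte form → F3 A1 AE 9D.
Concatenated (19 bytes): C2 AD E2 99 B0 F0 90 90 9F E6 AE 9D EB 92 B9 F3 A1 AE 9D.

C2 AD E2 99 B0 F0 90 90 9F E6 AE 9D EB 92 B9 F3 A1 AE 9D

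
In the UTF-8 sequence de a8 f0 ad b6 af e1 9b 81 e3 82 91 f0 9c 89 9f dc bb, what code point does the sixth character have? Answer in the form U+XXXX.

Offset 0: leading byte 0xDE = 11011110 → 2-byte char #1 = DE A8.
Offset 2: leading byte 0xF0 = 11110000 → 4-byte char #2 = F0 AD B6 AF.
Offset 6: leading byte 0xE1 = 11100001 → 3-byte char #3 = E1 9B 81.
Offset 9: leading byte 0xE3 = 11100011 → 3-byte char #4 = E3 82 91.
Offset 12: leading byte 0xF0 = 11110000 → 4-byte char #5 = F0 9C 89 9F.
Offset 16: leading byte 0xDC = 11011100 → 2-byte char #6 = DC BB.
Leading byte 0xDC = 11011100 matches 110xxxxx → 2-byte sequence.
Byte 1: 0xDC = 11011100, payload 11100 (5 bits).
Byte 2: 0xBB = 10111011 (10xxxxxx ✓), payload 111011.
Concatenate: 11100111011 = 0x73B (11 bits → U+073B).

U+073B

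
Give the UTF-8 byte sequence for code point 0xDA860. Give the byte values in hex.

F3 9A A1 A0

U+DA860 = 0xDA860 = 895072 decimal. In range U+10000–U+10FFFF → 4-byte form: 11110xxx 10xxxxxx 10xxxxxx 10xxxxxx.
Binary (21 bits): 011011010100001100000.
Split 3+6+6+6: 011 | 011010 | 100001 | 100000.
Byte 1: 11110011 = 0xF3.
Byte 2: 10011010 = 0x9A.
Byte 3: 10100001 = 0xA1.
Byte 4: 10100000 = 0xA0.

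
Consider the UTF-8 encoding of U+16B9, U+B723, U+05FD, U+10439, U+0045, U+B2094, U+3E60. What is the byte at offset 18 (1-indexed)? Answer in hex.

1-indexed offset 18 is 0-indexed offset 17.
U+16B9 → 3-byte form E1 9A B9 at offsets 0–2.
U+B723 → 3-byte form EB 9C A3 at offsets 3–5.
U+05FD → 2-byte form D7 BD at offsets 6–7.
U+10439 → 4-byte form F0 90 90 B9 at offsets 8–11.
U+0045 → 1-byte form 45 at offsets 12–12.
U+B2094 → 4-byte form F2 B2 82 94 at offsets 13–16.
U+3E60 → 3-byte form E3 B9 A0 at offsets 17–19.
Offset 17 falls in char 7's range; it's byte 1 of E3 B9 A0 = 0xE3.

0xE3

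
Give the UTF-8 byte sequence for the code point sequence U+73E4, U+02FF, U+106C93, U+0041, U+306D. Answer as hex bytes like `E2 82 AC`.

U+73E4: 3-byte form → E7 8F A4.
U+02FF: 2-byte form → CB BF.
U+106C93: 4-byte form → F4 86 B2 93.
U+0041: 1-byte form → 41.
U+306D: 3-byte form → E3 81 AD.
Concatenated (13 bytes): E7 8F A4 CB BF F4 86 B2 93 41 E3 81 AD.

E7 8F A4 CB BF F4 86 B2 93 41 E3 81 AD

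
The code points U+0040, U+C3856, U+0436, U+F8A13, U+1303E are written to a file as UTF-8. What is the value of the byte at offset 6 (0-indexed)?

U+0040 → 1-byte form 40 at offsets 0–0.
U+C3856 → 4-byte form F3 83 A1 96 at offsets 1–4.
U+0436 → 2-byte form D0 B6 at offsets 5–6.
Offset 6 falls in char 3's range; it's byte 2 of D0 B6 = 0xB6.

0xB6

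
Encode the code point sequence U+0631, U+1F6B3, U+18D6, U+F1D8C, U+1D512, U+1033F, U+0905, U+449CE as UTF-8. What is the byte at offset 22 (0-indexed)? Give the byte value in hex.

U+0631 → 2-byte form D8 B1 at offsets 0–1.
U+1F6B3 → 4-byte form F0 9F 9A B3 at offsets 2–5.
U+18D6 → 3-byte form E1 A3 96 at offsets 6–8.
U+F1D8C → 4-byte form F3 B1 B6 8C at offsets 9–12.
U+1D512 → 4-byte form F0 9D 94 92 at offsets 13–16.
U+1033F → 4-byte form F0 90 8C BF at offsets 17–20.
U+0905 → 3-byte form E0 A4 85 at offsets 21–23.
Offset 22 falls in char 7's range; it's byte 2 of E0 A4 85 = 0xA4.

0xA4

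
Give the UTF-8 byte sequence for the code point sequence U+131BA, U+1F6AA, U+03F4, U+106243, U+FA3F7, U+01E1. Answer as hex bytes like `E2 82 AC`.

F0 93 86 BA F0 9F 9A AA CF B4 F4 86 89 83 F3 BA 8F B7 C7 A1

U+131BA: 4-byte form → F0 93 86 BA.
U+1F6AA: 4-byte form → F0 9F 9A AA.
U+03F4: 2-byte form → CF B4.
U+106243: 4-byte form → F4 86 89 83.
U+FA3F7: 4-byte form → F3 BA 8F B7.
U+01E1: 2-byte form → C7 A1.
Concatenated (20 bytes): F0 93 86 BA F0 9F 9A AA CF B4 F4 86 89 83 F3 BA 8F B7 C7 A1.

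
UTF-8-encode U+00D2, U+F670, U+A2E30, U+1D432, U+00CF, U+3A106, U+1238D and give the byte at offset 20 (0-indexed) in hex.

0x92

U+00D2 → 2-byte form C3 92 at offsets 0–1.
U+F670 → 3-byte form EF 99 B0 at offsets 2–4.
U+A2E30 → 4-byte form F2 A2 B8 B0 at offsets 5–8.
U+1D432 → 4-byte form F0 9D 90 B2 at offsets 9–12.
U+00CF → 2-byte form C3 8F at offsets 13–14.
U+3A106 → 4-byte form F0 BA 84 86 at offsets 15–18.
U+1238D → 4-byte form F0 92 8E 8D at offsets 19–22.
Offset 20 falls in char 7's range; it's byte 2 of F0 92 8E 8D = 0x92.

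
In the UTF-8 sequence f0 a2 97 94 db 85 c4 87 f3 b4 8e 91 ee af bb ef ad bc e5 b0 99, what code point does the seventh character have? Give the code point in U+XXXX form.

Offset 0: leading byte 0xF0 = 11110000 → 4-byte char #1 = F0 A2 97 94.
Offset 4: leading byte 0xDB = 11011011 → 2-byte char #2 = DB 85.
Offset 6: leading byte 0xC4 = 11000100 → 2-byte char #3 = C4 87.
Offset 8: leading byte 0xF3 = 11110011 → 4-byte char #4 = F3 B4 8E 91.
Offset 12: leading byte 0xEE = 11101110 → 3-byte char #5 = EE AF BB.
Offset 15: leading byte 0xEF = 11101111 → 3-byte char #6 = EF AD BC.
Offset 18: leading byte 0xE5 = 11100101 → 3-byte char #7 = E5 B0 99.
Leading byte 0xE5 = 11100101 matches 1110xxxx → 3-byte sequence.
Byte 1: 0xE5 = 11100101, payload 0101 (4 bits).
Byte 2: 0xB0 = 10110000 (10xxxxxx ✓), payload 110000.
Byte 3: 0x99 = 10011001 (10xxxxxx ✓), payload 011001.
Concatenate: 0101110000011001 = 0x5C19 (16 bits → U+5C19).

U+5C19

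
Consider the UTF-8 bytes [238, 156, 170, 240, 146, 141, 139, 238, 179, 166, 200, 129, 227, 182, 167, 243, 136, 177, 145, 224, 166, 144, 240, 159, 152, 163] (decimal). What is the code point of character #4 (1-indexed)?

Offset 0: leading byte 0xEE = 11101110 → 3-byte char #1 = EE 9C AA.
Offset 3: leading byte 0xF0 = 11110000 → 4-byte char #2 = F0 92 8D 8B.
Offset 7: leading byte 0xEE = 11101110 → 3-byte char #3 = EE B3 A6.
Offset 10: leading byte 0xC8 = 11001000 → 2-byte char #4 = C8 81.
Leading byte 0xC8 = 11001000 matches 110xxxxx → 2-byte sequence.
Byte 1: 0xC8 = 11001000, payload 01000 (5 bits).
Byte 2: 0x81 = 10000001 (10xxxxxx ✓), payload 000001.
Concatenate: 01000000001 = 0x201 (11 bits → U+0201).

U+0201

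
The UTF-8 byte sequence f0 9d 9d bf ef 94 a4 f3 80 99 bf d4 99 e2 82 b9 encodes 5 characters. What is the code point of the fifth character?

U+20B9

Offset 0: leading byte 0xF0 = 11110000 → 4-byte char #1 = F0 9D 9D BF.
Offset 4: leading byte 0xEF = 11101111 → 3-byte char #2 = EF 94 A4.
Offset 7: leading byte 0xF3 = 11110011 → 4-byte char #3 = F3 80 99 BF.
Offset 11: leading byte 0xD4 = 11010100 → 2-byte char #4 = D4 99.
Offset 13: leading byte 0xE2 = 11100010 → 3-byte char #5 = E2 82 B9.
Leading byte 0xE2 = 11100010 matches 1110xxxx → 3-byte sequence.
Byte 1: 0xE2 = 11100010, payload 0010 (4 bits).
Byte 2: 0x82 = 10000010 (10xxxxxx ✓), payload 000010.
Byte 3: 0xB9 = 10111001 (10xxxxxx ✓), payload 111001.
Concatenate: 0010000010111001 = 0x20B9 (16 bits → U+20B9).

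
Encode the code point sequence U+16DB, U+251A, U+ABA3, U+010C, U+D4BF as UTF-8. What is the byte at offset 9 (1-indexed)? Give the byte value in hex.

1-indexed offset 9 is 0-indexed offset 8.
U+16DB → 3-byte form E1 9B 9B at offsets 0–2.
U+251A → 3-byte form E2 94 9A at offsets 3–5.
U+ABA3 → 3-byte form EA AE A3 at offsets 6–8.
Offset 8 falls in char 3's range; it's byte 3 of EA AE A3 = 0xA3.

0xA3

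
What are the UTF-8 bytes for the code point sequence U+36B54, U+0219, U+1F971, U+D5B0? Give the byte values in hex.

F0 B6 AD 94 C8 99 F0 9F A5 B1 ED 96 B0

U+36B54: 4-byte form → F0 B6 AD 94.
U+0219: 2-byte form → C8 99.
U+1F971: 4-byte form → F0 9F A5 B1.
U+D5B0: 3-byte form → ED 96 B0.
Concatenated (13 bytes): F0 B6 AD 94 C8 99 F0 9F A5 B1 ED 96 B0.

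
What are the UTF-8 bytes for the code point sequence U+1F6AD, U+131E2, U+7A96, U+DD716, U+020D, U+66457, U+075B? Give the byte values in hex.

U+1F6AD: 4-byte form → F0 9F 9A AD.
U+131E2: 4-byte form → F0 93 87 A2.
U+7A96: 3-byte form → E7 AA 96.
U+DD716: 4-byte form → F3 9D 9C 96.
U+020D: 2-byte form → C8 8D.
U+66457: 4-byte form → F1 A6 91 97.
U+075B: 2-byte form → DD 9B.
Concatenated (23 bytes): F0 9F 9A AD F0 93 87 A2 E7 AA 96 F3 9D 9C 96 C8 8D F1 A6 91 97 DD 9B.

F0 9F 9A AD F0 93 87 A2 E7 AA 96 F3 9D 9C 96 C8 8D F1 A6 91 97 DD 9B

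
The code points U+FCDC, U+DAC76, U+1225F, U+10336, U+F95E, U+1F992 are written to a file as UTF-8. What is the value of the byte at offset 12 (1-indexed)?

0xF0

1-indexed offset 12 is 0-indexed offset 11.
U+FCDC → 3-byte form EF B3 9C at offsets 0–2.
U+DAC76 → 4-byte form F3 9A B1 B6 at offsets 3–6.
U+1225F → 4-byte form F0 92 89 9F at offsets 7–10.
U+10336 → 4-byte form F0 90 8C B6 at offsets 11–14.
Offset 11 falls in char 4's range; it's byte 1 of F0 90 8C B6 = 0xF0.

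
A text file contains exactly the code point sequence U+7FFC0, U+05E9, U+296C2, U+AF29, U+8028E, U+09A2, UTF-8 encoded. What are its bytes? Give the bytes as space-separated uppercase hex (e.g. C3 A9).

F1 BF BF 80 D7 A9 F0 A9 9B 82 EA BC A9 F2 80 8A 8E E0 A6 A2

U+7FFC0: 4-byte form → F1 BF BF 80.
U+05E9: 2-byte form → D7 A9.
U+296C2: 4-byte form → F0 A9 9B 82.
U+AF29: 3-byte form → EA BC A9.
U+8028E: 4-byte form → F2 80 8A 8E.
U+09A2: 3-byte form → E0 A6 A2.
Concatenated (20 bytes): F1 BF BF 80 D7 A9 F0 A9 9B 82 EA BC A9 F2 80 8A 8E E0 A6 A2.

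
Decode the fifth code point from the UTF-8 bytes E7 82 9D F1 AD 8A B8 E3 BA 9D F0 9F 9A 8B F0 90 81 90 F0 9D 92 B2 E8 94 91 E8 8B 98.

U+10050

Offset 0: leading byte 0xE7 = 11100111 → 3-byte char #1 = E7 82 9D.
Offset 3: leading byte 0xF1 = 11110001 → 4-byte char #2 = F1 AD 8A B8.
Offset 7: leading byte 0xE3 = 11100011 → 3-byte char #3 = E3 BA 9D.
Offset 10: leading byte 0xF0 = 11110000 → 4-byte char #4 = F0 9F 9A 8B.
Offset 14: leading byte 0xF0 = 11110000 → 4-byte char #5 = F0 90 81 90.
Leading byte 0xF0 = 11110000 matches 11110xxx → 4-byte sequence.
Byte 1: 0xF0 = 11110000, payload 000 (3 bits).
Byte 2: 0x90 = 10010000 (10xxxxxx ✓), payload 010000.
Byte 3: 0x81 = 10000001 (10xxxxxx ✓), payload 000001.
Byte 4: 0x90 = 10010000 (10xxxxxx ✓), payload 010000.
Concatenate: 000010000000001010000 = 0x10050 (21 bits → U+10050).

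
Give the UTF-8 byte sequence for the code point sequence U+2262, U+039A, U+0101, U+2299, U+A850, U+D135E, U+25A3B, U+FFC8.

E2 89 A2 CE 9A C4 81 E2 8A 99 EA A1 90 F3 91 8D 9E F0 A5 A8 BB EF BF 88

U+2262: 3-byte form → E2 89 A2.
U+039A: 2-byte form → CE 9A.
U+0101: 2-byte form → C4 81.
U+2299: 3-byte form → E2 8A 99.
U+A850: 3-byte form → EA A1 90.
U+D135E: 4-byte form → F3 91 8D 9E.
U+25A3B: 4-byte form → F0 A5 A8 BB.
U+FFC8: 3-byte form → EF BF 88.
Concatenated (24 bytes): E2 89 A2 CE 9A C4 81 E2 8A 99 EA A1 90 F3 91 8D 9E F0 A5 A8 BB EF BF 88.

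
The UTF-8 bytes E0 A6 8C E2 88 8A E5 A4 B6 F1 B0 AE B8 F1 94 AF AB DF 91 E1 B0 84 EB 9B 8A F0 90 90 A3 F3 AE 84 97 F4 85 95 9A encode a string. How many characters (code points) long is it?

11

Byte at offset 0: 0xE0 = 11100000 → 3-byte char (#1). Advance 3.
Byte at offset 3: 0xE2 = 11100010 → 3-byte char (#2). Advance 3.
Byte at offset 6: 0xE5 = 11100101 → 3-byte char (#3). Advance 3.
Byte at offset 9: 0xF1 = 11110001 → 4-byte char (#4). Advance 4.
Byte at offset 13: 0xF1 = 11110001 → 4-byte char (#5). Advance 4.
Byte at offset 17: 0xDF = 11011111 → 2-byte char (#6). Advance 2.
Byte at offset 19: 0xE1 = 11100001 → 3-byte char (#7). Advance 3.
Byte at offset 22: 0xEB = 11101011 → 3-byte char (#8). Advance 3.
Byte at offset 25: 0xF0 = 11110000 → 4-byte char (#9). Advance 4.
Byte at offset 29: 0xF3 = 11110011 → 4-byte char (#10). Advance 4.
Byte at offset 33: 0xF4 = 11110100 → 4-byte char (#11). Advance 4.
Reached end at offset 37 after 11 code points.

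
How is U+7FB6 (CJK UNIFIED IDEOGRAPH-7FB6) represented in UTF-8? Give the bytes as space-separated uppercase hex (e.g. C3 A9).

U+7FB6 = 0x7FB6 = 32694 decimal. In range U+0800–U+FFFF → 3-byte form: 1110xxxx 10xxxxxx 10xxxxxx.
Binary (16 bits): 0111111110110110.
Split 4+6+6: 0111 | 111110 | 110110.
Byte 1: 11100111 = 0xE7.
Byte 2: 10111110 = 0xBE.
Byte 3: 10110110 = 0xB6.

E7 BE B6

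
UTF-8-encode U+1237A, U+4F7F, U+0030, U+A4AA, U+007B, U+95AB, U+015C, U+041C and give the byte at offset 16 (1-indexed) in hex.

0xC5

1-indexed offset 16 is 0-indexed offset 15.
U+1237A → 4-byte form F0 92 8D BA at offsets 0–3.
U+4F7F → 3-byte form E4 BD BF at offsets 4–6.
U+0030 → 1-byte form 30 at offsets 7–7.
U+A4AA → 3-byte form EA 92 AA at offsets 8–10.
U+007B → 1-byte form 7B at offsets 11–11.
U+95AB → 3-byte form E9 96 AB at offsets 12–14.
U+015C → 2-byte form C5 9C at offsets 15–16.
Offset 15 falls in char 7's range; it's byte 1 of C5 9C = 0xC5.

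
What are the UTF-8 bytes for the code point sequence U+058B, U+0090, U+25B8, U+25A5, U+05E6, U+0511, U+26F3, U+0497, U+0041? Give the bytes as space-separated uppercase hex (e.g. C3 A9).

U+058B: 2-byte form → D6 8B.
U+0090: 2-byte form → C2 90.
U+25B8: 3-byte form → E2 96 B8.
U+25A5: 3-byte form → E2 96 A5.
U+05E6: 2-byte form → D7 A6.
U+0511: 2-byte form → D4 91.
U+26F3: 3-byte form → E2 9B B3.
U+0497: 2-byte form → D2 97.
U+0041: 1-byte form → 41.
Concatenated (20 bytes): D6 8B C2 90 E2 96 B8 E2 96 A5 D7 A6 D4 91 E2 9B B3 D2 97 41.

D6 8B C2 90 E2 96 B8 E2 96 A5 D7 A6 D4 91 E2 9B B3 D2 97 41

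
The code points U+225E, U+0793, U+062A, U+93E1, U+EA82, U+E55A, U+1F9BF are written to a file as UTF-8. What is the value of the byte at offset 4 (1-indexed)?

1-indexed offset 4 is 0-indexed offset 3.
U+225E → 3-byte form E2 89 9E at offsets 0–2.
U+0793 → 2-byte form DE 93 at offsets 3–4.
Offset 3 falls in char 2's range; it's byte 1 of DE 93 = 0xDE.

0xDE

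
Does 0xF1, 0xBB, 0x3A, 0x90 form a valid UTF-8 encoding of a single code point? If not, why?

invalid (non-continuation byte where continuation expected)

Leading byte 0xF1 = 11110001 → 4-byte form.
Byte 3 is 0x3A = 00111010, which is not 10xxxxxx — expected a continuation byte.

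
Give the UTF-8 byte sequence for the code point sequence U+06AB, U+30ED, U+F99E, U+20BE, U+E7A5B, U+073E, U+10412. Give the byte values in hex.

U+06AB: 2-byte form → DA AB.
U+30ED: 3-byte form → E3 83 AD.
U+F99E: 3-byte form → EF A6 9E.
U+20BE: 3-byte form → E2 82 BE.
U+E7A5B: 4-byte form → F3 A7 A9 9B.
U+073E: 2-byte form → DC BE.
U+10412: 4-byte form → F0 90 90 92.
Concatenated (21 bytes): DA AB E3 83 AD EF A6 9E E2 82 BE F3 A7 A9 9B DC BE F0 90 90 92.

DA AB E3 83 AD EF A6 9E E2 82 BE F3 A7 A9 9B DC BE F0 90 90 92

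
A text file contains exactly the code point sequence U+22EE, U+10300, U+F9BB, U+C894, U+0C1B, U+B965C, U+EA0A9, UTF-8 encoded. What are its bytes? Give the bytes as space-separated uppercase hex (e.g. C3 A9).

U+22EE: 3-byte form → E2 8B AE.
U+10300: 4-byte form → F0 90 8C 80.
U+F9BB: 3-byte form → EF A6 BB.
U+C894: 3-byte form → EC A2 94.
U+0C1B: 3-byte form → E0 B0 9B.
U+B965C: 4-byte form → F2 B9 99 9C.
U+EA0A9: 4-byte form → F3 AA 82 A9.
Concatenated (24 bytes): E2 8B AE F0 90 8C 80 EF A6 BB EC A2 94 E0 B0 9B F2 B9 99 9C F3 AA 82 A9.

E2 8B AE F0 90 8C 80 EF A6 BB EC A2 94 E0 B0 9B F2 B9 99 9C F3 AA 82 A9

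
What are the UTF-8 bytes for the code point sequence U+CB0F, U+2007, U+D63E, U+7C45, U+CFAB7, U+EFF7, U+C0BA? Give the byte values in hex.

EC AC 8F E2 80 87 ED 98 BE E7 B1 85 F3 8F AA B7 EE BF B7 EC 82 BA

U+CB0F: 3-byte form → EC AC 8F.
U+2007: 3-byte form → E2 80 87.
U+D63E: 3-byte form → ED 98 BE.
U+7C45: 3-byte form → E7 B1 85.
U+CFAB7: 4-byte form → F3 8F AA B7.
U+EFF7: 3-byte form → EE BF B7.
U+C0BA: 3-byte form → EC 82 BA.
Concatenated (22 bytes): EC AC 8F E2 80 87 ED 98 BE E7 B1 85 F3 8F AA B7 EE BF B7 EC 82 BA.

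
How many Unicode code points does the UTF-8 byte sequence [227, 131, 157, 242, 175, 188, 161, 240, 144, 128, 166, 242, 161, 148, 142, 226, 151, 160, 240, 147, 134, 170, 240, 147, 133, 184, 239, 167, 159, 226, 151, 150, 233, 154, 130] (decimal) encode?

Byte at offset 0: 0xE3 = 11100011 → 3-byte char (#1). Advance 3.
Byte at offset 3: 0xF2 = 11110010 → 4-byte char (#2). Advance 4.
Byte at offset 7: 0xF0 = 11110000 → 4-byte char (#3). Advance 4.
Byte at offset 11: 0xF2 = 11110010 → 4-byte char (#4). Advance 4.
Byte at offset 15: 0xE2 = 11100010 → 3-byte char (#5). Advance 3.
Byte at offset 18: 0xF0 = 11110000 → 4-byte char (#6). Advance 4.
Byte at offset 22: 0xF0 = 11110000 → 4-byte char (#7). Advance 4.
Byte at offset 26: 0xEF = 11101111 → 3-byte char (#8). Advance 3.
Byte at offset 29: 0xE2 = 11100010 → 3-byte char (#9). Advance 3.
Byte at offset 32: 0xE9 = 11101001 → 3-byte char (#10). Advance 3.
Reached end at offset 35 after 10 code points.

10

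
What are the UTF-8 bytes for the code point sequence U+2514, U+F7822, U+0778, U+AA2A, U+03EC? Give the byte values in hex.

U+2514: 3-byte form → E2 94 94.
U+F7822: 4-byte form → F3 B7 A0 A2.
U+0778: 2-byte form → DD B8.
U+AA2A: 3-byte form → EA A8 AA.
U+03EC: 2-byte form → CF AC.
Concatenated (14 bytes): E2 94 94 F3 B7 A0 A2 DD B8 EA A8 AA CF AC.

E2 94 94 F3 B7 A0 A2 DD B8 EA A8 AA CF AC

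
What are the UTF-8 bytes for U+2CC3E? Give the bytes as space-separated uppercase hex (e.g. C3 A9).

F0 AC B0 BE

U+2CC3E = 0x2CC3E = 183358 decimal. In range U+10000–U+10FFFF → 4-byte form: 11110xxx 10xxxxxx 10xxxxxx 10xxxxxx.
Binary (21 bits): 000101100110000111110.
Split 3+6+6+6: 000 | 101100 | 110000 | 111110.
Byte 1: 11110000 = 0xF0.
Byte 2: 10101100 = 0xAC.
Byte 3: 10110000 = 0xB0.
Byte 4: 10111110 = 0xBE.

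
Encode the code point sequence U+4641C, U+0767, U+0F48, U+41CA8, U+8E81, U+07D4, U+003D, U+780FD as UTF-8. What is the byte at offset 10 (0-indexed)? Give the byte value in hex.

U+4641C → 4-byte form F1 86 90 9C at offsets 0–3.
U+0767 → 2-byte form DD A7 at offsets 4–5.
U+0F48 → 3-byte form E0 BD 88 at offsets 6–8.
U+41CA8 → 4-byte form F1 81 B2 A8 at offsets 9–12.
Offset 10 falls in char 4's range; it's byte 2 of F1 81 B2 A8 = 0x81.

0x81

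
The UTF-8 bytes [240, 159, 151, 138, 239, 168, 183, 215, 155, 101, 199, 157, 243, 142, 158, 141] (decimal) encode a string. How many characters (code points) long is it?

Byte at offset 0: 0xF0 = 11110000 → 4-byte char (#1). Advance 4.
Byte at offset 4: 0xEF = 11101111 → 3-byte char (#2). Advance 3.
Byte at offset 7: 0xD7 = 11010111 → 2-byte char (#3). Advance 2.
Byte at offset 9: 0x65 = 01100101 → 1-byte char (#4). Advance 1.
Byte at offset 10: 0xC7 = 11000111 → 2-byte char (#5). Advance 2.
Byte at offset 12: 0xF3 = 11110011 → 4-byte char (#6). Advance 4.
Reached end at offset 16 after 6 code points.

6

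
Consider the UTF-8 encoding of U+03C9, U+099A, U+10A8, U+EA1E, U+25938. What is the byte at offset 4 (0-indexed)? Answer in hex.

U+03C9 → 2-byte form CF 89 at offsets 0–1.
U+099A → 3-byte form E0 A6 9A at offsets 2–4.
Offset 4 falls in char 2's range; it's byte 3 of E0 A6 9A = 0x9A.

0x9A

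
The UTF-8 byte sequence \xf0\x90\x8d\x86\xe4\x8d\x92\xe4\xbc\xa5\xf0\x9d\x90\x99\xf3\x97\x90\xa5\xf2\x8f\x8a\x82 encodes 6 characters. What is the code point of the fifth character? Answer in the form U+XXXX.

U+D7425

Offset 0: leading byte 0xF0 = 11110000 → 4-byte char #1 = F0 90 8D 86.
Offset 4: leading byte 0xE4 = 11100100 → 3-byte char #2 = E4 8D 92.
Offset 7: leading byte 0xE4 = 11100100 → 3-byte char #3 = E4 BC A5.
Offset 10: leading byte 0xF0 = 11110000 → 4-byte char #4 = F0 9D 90 99.
Offset 14: leading byte 0xF3 = 11110011 → 4-byte char #5 = F3 97 90 A5.
Leading byte 0xF3 = 11110011 matches 11110xxx → 4-byte sequence.
Byte 1: 0xF3 = 11110011, payload 011 (3 bits).
Byte 2: 0x97 = 10010111 (10xxxxxx ✓), payload 010111.
Byte 3: 0x90 = 10010000 (10xxxxxx ✓), payload 010000.
Byte 4: 0xA5 = 10100101 (10xxxxxx ✓), payload 100101.
Concatenate: 011010111010000100101 = 0xD7425 (21 bits → U+D7425).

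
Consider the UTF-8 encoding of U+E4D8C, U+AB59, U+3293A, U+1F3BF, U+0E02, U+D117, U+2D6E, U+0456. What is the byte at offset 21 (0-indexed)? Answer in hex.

0xE2

U+E4D8C → 4-byte form F3 A4 B6 8C at offsets 0–3.
U+AB59 → 3-byte form EA AD 99 at offsets 4–6.
U+3293A → 4-byte form F0 B2 A4 BA at offsets 7–10.
U+1F3BF → 4-byte form F0 9F 8E BF at offsets 11–14.
U+0E02 → 3-byte form E0 B8 82 at offsets 15–17.
U+D117 → 3-byte form ED 84 97 at offsets 18–20.
U+2D6E → 3-byte form E2 B5 AE at offsets 21–23.
Offset 21 falls in char 7's range; it's byte 1 of E2 B5 AE = 0xE2.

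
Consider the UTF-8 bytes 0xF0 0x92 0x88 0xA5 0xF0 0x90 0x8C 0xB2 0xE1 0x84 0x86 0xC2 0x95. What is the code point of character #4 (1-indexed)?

U+0095

Offset 0: leading byte 0xF0 = 11110000 → 4-byte char #1 = F0 92 88 A5.
Offset 4: leading byte 0xF0 = 11110000 → 4-byte char #2 = F0 90 8C B2.
Offset 8: leading byte 0xE1 = 11100001 → 3-byte char #3 = E1 84 86.
Offset 11: leading byte 0xC2 = 11000010 → 2-byte char #4 = C2 95.
Leading byte 0xC2 = 11000010 matches 110xxxxx → 2-byte sequence.
Byte 1: 0xC2 = 11000010, payload 00010 (5 bits).
Byte 2: 0x95 = 10010101 (10xxxxxx ✓), payload 010101.
Concatenate: 00010010101 = 0x95 (11 bits → U+0095).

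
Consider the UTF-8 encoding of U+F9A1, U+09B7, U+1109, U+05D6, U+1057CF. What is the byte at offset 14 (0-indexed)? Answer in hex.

U+F9A1 → 3-byte form EF A6 A1 at offsets 0–2.
U+09B7 → 3-byte form E0 A6 B7 at offsets 3–5.
U+1109 → 3-byte form E1 84 89 at offsets 6–8.
U+05D6 → 2-byte form D7 96 at offsets 9–10.
U+1057CF → 4-byte form F4 85 9F 8F at offsets 11–14.
Offset 14 falls in char 5's range; it's byte 4 of F4 85 9F 8F = 0x8F.

0x8F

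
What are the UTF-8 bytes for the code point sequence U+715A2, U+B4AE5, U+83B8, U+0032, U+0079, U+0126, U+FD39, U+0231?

U+715A2: 4-byte form → F1 B1 96 A2.
U+B4AE5: 4-byte form → F2 B4 AB A5.
U+83B8: 3-byte form → E8 8E B8.
U+0032: 1-byte form → 32.
U+0079: 1-byte form → 79.
U+0126: 2-byte form → C4 A6.
U+FD39: 3-byte form → EF B4 B9.
U+0231: 2-byte form → C8 B1.
Concatenated (20 bytes): F1 B1 96 A2 F2 B4 AB A5 E8 8E B8 32 79 C4 A6 EF B4 B9 C8 B1.

F1 B1 96 A2 F2 B4 AB A5 E8 8E B8 32 79 C4 A6 EF B4 B9 C8 B1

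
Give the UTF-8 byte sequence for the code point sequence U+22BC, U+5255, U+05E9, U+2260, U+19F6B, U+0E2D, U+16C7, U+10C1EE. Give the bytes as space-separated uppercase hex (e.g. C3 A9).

U+22BC: 3-byte form → E2 8A BC.
U+5255: 3-byte form → E5 89 95.
U+05E9: 2-byte form → D7 A9.
U+2260: 3-byte form → E2 89 A0.
U+19F6B: 4-byte form → F0 99 BD AB.
U+0E2D: 3-byte form → E0 B8 AD.
U+16C7: 3-byte form → E1 9B 87.
U+10C1EE: 4-byte form → F4 8C 87 AE.
Concatenated (25 bytes): E2 8A BC E5 89 95 D7 A9 E2 89 A0 F0 99 BD AB E0 B8 AD E1 9B 87 F4 8C 87 AE.

E2 8A BC E5 89 95 D7 A9 E2 89 A0 F0 99 BD AB E0 B8 AD E1 9B 87 F4 8C 87 AE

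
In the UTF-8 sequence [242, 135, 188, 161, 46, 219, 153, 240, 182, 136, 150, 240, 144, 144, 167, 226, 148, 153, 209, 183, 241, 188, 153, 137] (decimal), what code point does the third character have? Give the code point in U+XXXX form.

U+06D9

Offset 0: leading byte 0xF2 = 11110010 → 4-byte char #1 = F2 87 BC A1.
Offset 4: leading byte 0x2E = 00101110 → 1-byte char #2 = 2E.
Offset 5: leading byte 0xDB = 11011011 → 2-byte char #3 = DB 99.
Leading byte 0xDB = 11011011 matches 110xxxxx → 2-byte sequence.
Byte 1: 0xDB = 11011011, payload 11011 (5 bits).
Byte 2: 0x99 = 10011001 (10xxxxxx ✓), payload 011001.
Concatenate: 11011011001 = 0x6D9 (11 bits → U+06D9).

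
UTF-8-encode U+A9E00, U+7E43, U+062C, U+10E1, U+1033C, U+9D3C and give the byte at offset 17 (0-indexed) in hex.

0xB4

U+A9E00 → 4-byte form F2 A9 B8 80 at offsets 0–3.
U+7E43 → 3-byte form E7 B9 83 at offsets 4–6.
U+062C → 2-byte form D8 AC at offsets 7–8.
U+10E1 → 3-byte form E1 83 A1 at offsets 9–11.
U+1033C → 4-byte form F0 90 8C BC at offsets 12–15.
U+9D3C → 3-byte form E9 B4 BC at offsets 16–18.
Offset 17 falls in char 6's range; it's byte 2 of E9 B4 BC = 0xB4.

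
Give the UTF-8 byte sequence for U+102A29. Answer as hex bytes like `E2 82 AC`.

U+102A29 = 0x102A29 = 1059369 decimal. In range U+10000–U+10FFFF → 4-byte form: 11110xxx 10xxxxxx 10xxxxxx 10xxxxxx.
Binary (21 bits): 100000010101000101001.
Split 3+6+6+6: 100 | 000010 | 101000 | 101001.
Byte 1: 11110100 = 0xF4.
Byte 2: 10000010 = 0x82.
Byte 3: 10101000 = 0xA8.
Byte 4: 10101001 = 0xA9.

F4 82 A8 A9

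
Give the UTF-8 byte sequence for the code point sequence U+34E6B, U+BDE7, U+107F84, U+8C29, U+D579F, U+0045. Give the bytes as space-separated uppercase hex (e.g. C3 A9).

U+34E6B: 4-byte form → F0 B4 B9 AB.
U+BDE7: 3-byte form → EB B7 A7.
U+107F84: 4-byte form → F4 87 BE 84.
U+8C29: 3-byte form → E8 B0 A9.
U+D579F: 4-byte form → F3 95 9E 9F.
U+0045: 1-byte form → 45.
Concatenated (19 bytes): F0 B4 B9 AB EB B7 A7 F4 87 BE 84 E8 B0 A9 F3 95 9E 9F 45.

F0 B4 B9 AB EB B7 A7 F4 87 BE 84 E8 B0 A9 F3 95 9E 9F 45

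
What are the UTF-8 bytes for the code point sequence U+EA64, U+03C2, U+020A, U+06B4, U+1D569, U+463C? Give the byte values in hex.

EE A9 A4 CF 82 C8 8A DA B4 F0 9D 95 A9 E4 98 BC

U+EA64: 3-byte form → EE A9 A4.
U+03C2: 2-byte form → CF 82.
U+020A: 2-byte form → C8 8A.
U+06B4: 2-byte form → DA B4.
U+1D569: 4-byte form → F0 9D 95 A9.
U+463C: 3-byte form → E4 98 BC.
Concatenated (16 bytes): EE A9 A4 CF 82 C8 8A DA B4 F0 9D 95 A9 E4 98 BC.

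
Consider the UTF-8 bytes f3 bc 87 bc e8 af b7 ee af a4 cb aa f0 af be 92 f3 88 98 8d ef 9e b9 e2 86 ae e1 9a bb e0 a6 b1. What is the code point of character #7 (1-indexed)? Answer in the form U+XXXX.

U+F7B9

Offset 0: leading byte 0xF3 = 11110011 → 4-byte char #1 = F3 BC 87 BC.
Offset 4: leading byte 0xE8 = 11101000 → 3-byte char #2 = E8 AF B7.
Offset 7: leading byte 0xEE = 11101110 → 3-byte char #3 = EE AF A4.
Offset 10: leading byte 0xCB = 11001011 → 2-byte char #4 = CB AA.
Offset 12: leading byte 0xF0 = 11110000 → 4-byte char #5 = F0 AF BE 92.
Offset 16: leading byte 0xF3 = 11110011 → 4-byte char #6 = F3 88 98 8D.
Offset 20: leading byte 0xEF = 11101111 → 3-byte char #7 = EF 9E B9.
Leading byte 0xEF = 11101111 matches 1110xxxx → 3-byte sequence.
Byte 1: 0xEF = 11101111, payload 1111 (4 bits).
Byte 2: 0x9E = 10011110 (10xxxxxx ✓), payload 011110.
Byte 3: 0xB9 = 10111001 (10xxxxxx ✓), payload 111001.
Concatenate: 1111011110111001 = 0xF7B9 (16 bits → U+F7B9).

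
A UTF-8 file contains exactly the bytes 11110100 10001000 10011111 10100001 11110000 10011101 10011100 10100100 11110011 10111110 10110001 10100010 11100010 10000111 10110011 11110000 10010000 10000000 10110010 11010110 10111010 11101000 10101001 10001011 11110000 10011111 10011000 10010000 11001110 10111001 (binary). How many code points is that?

Byte at offset 0: 0xF4 = 11110100 → 4-byte char (#1). Advance 4.
Byte at offset 4: 0xF0 = 11110000 → 4-byte char (#2). Advance 4.
Byte at offset 8: 0xF3 = 11110011 → 4-byte char (#3). Advance 4.
Byte at offset 12: 0xE2 = 11100010 → 3-byte char (#4). Advance 3.
Byte at offset 15: 0xF0 = 11110000 → 4-byte char (#5). Advance 4.
Byte at offset 19: 0xD6 = 11010110 → 2-byte char (#6). Advance 2.
Byte at offset 21: 0xE8 = 11101000 → 3-byte char (#7). Advance 3.
Byte at offset 24: 0xF0 = 11110000 → 4-byte char (#8). Advance 4.
Byte at offset 28: 0xCE = 11001110 → 2-byte char (#9). Advance 2.
Reached end at offset 30 after 9 code points.

9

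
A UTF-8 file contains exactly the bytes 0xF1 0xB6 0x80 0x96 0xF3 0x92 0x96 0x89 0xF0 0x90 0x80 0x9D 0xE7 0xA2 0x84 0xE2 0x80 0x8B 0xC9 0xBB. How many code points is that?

Byte at offset 0: 0xF1 = 11110001 → 4-byte char (#1). Advance 4.
Byte at offset 4: 0xF3 = 11110011 → 4-byte char (#2). Advance 4.
Byte at offset 8: 0xF0 = 11110000 → 4-byte char (#3). Advance 4.
Byte at offset 12: 0xE7 = 11100111 → 3-byte char (#4). Advance 3.
Byte at offset 15: 0xE2 = 11100010 → 3-byte char (#5). Advance 3.
Byte at offset 18: 0xC9 = 11001001 → 2-byte char (#6). Advance 2.
Reached end at offset 20 after 6 code points.

6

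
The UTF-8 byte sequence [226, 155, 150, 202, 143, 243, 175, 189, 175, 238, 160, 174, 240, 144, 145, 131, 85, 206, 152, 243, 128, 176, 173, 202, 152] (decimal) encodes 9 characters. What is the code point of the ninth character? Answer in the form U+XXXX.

Offset 0: leading byte 0xE2 = 11100010 → 3-byte char #1 = E2 9B 96.
Offset 3: leading byte 0xCA = 11001010 → 2-byte char #2 = CA 8F.
Offset 5: leading byte 0xF3 = 11110011 → 4-byte char #3 = F3 AF BD AF.
Offset 9: leading byte 0xEE = 11101110 → 3-byte char #4 = EE A0 AE.
Offset 12: leading byte 0xF0 = 11110000 → 4-byte char #5 = F0 90 91 83.
Offset 16: leading byte 0x55 = 01010101 → 1-byte char #6 = 55.
Offset 17: leading byte 0xCE = 11001110 → 2-byte char #7 = CE 98.
Offset 19: leading byte 0xF3 = 11110011 → 4-byte char #8 = F3 80 B0 AD.
Offset 23: leading byte 0xCA = 11001010 → 2-byte char #9 = CA 98.
Leading byte 0xCA = 11001010 matches 110xxxxx → 2-byte sequence.
Byte 1: 0xCA = 11001010, payload 01010 (5 bits).
Byte 2: 0x98 = 10011000 (10xxxxxx ✓), payload 011000.
Concatenate: 01010011000 = 0x298 (11 bits → U+0298).

U+0298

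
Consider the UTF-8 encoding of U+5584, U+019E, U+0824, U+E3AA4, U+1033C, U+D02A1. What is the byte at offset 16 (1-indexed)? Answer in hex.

0xBC

1-indexed offset 16 is 0-indexed offset 15.
U+5584 → 3-byte form E5 96 84 at offsets 0–2.
U+019E → 2-byte form C6 9E at offsets 3–4.
U+0824 → 3-byte form E0 A0 A4 at offsets 5–7.
U+E3AA4 → 4-byte form F3 A3 AA A4 at offsets 8–11.
U+1033C → 4-byte form F0 90 8C BC at offsets 12–15.
Offset 15 falls in char 5's range; it's byte 4 of F0 90 8C BC = 0xBC.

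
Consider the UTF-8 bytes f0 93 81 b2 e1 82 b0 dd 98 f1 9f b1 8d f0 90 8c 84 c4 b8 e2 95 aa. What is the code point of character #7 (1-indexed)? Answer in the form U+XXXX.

Offset 0: leading byte 0xF0 = 11110000 → 4-byte char #1 = F0 93 81 B2.
Offset 4: leading byte 0xE1 = 11100001 → 3-byte char #2 = E1 82 B0.
Offset 7: leading byte 0xDD = 11011101 → 2-byte char #3 = DD 98.
Offset 9: leading byte 0xF1 = 11110001 → 4-byte char #4 = F1 9F B1 8D.
Offset 13: leading byte 0xF0 = 11110000 → 4-byte char #5 = F0 90 8C 84.
Offset 17: leading byte 0xC4 = 11000100 → 2-byte char #6 = C4 B8.
Offset 19: leading byte 0xE2 = 11100010 → 3-byte char #7 = E2 95 AA.
Leading byte 0xE2 = 11100010 matches 1110xxxx → 3-byte sequence.
Byte 1: 0xE2 = 11100010, payload 0010 (4 bits).
Byte 2: 0x95 = 10010101 (10xxxxxx ✓), payload 010101.
Byte 3: 0xAA = 10101010 (10xxxxxx ✓), payload 101010.
Concatenate: 0010010101101010 = 0x256A (16 bits → U+256A).

U+256A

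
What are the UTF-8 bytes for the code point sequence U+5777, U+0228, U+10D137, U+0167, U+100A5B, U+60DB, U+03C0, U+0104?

U+5777: 3-byte form → E5 9D B7.
U+0228: 2-byte form → C8 A8.
U+10D137: 4-byte form → F4 8D 84 B7.
U+0167: 2-byte form → C5 A7.
U+100A5B: 4-byte form → F4 80 A9 9B.
U+60DB: 3-byte form → E6 83 9B.
U+03C0: 2-byte form → CF 80.
U+0104: 2-byte form → C4 84.
Concatenated (22 bytes): E5 9D B7 C8 A8 F4 8D 84 B7 C5 A7 F4 80 A9 9B E6 83 9B CF 80 C4 84.

E5 9D B7 C8 A8 F4 8D 84 B7 C5 A7 F4 80 A9 9B E6 83 9B CF 80 C4 84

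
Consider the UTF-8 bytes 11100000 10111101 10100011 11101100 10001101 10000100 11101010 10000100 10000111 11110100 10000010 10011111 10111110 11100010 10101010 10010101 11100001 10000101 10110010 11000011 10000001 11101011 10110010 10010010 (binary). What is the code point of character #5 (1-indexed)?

Offset 0: leading byte 0xE0 = 11100000 → 3-byte char #1 = E0 BD A3.
Offset 3: leading byte 0xEC = 11101100 → 3-byte char #2 = EC 8D 84.
Offset 6: leading byte 0xEA = 11101010 → 3-byte char #3 = EA 84 87.
Offset 9: leading byte 0xF4 = 11110100 → 4-byte char #4 = F4 82 9F BE.
Offset 13: leading byte 0xE2 = 11100010 → 3-byte char #5 = E2 AA 95.
Leading byte 0xE2 = 11100010 matches 1110xxxx → 3-byte sequence.
Byte 1: 0xE2 = 11100010, payload 0010 (4 bits).
Byte 2: 0xAA = 10101010 (10xxxxxx ✓), payload 101010.
Byte 3: 0x95 = 10010101 (10xxxxxx ✓), payload 010101.
Concatenate: 0010101010010101 = 0x2A95 (16 bits → U+2A95).

U+2A95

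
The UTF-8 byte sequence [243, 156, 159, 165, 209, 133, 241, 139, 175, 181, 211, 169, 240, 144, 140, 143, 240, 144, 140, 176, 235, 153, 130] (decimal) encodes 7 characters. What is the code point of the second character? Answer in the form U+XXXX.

Offset 0: leading byte 0xF3 = 11110011 → 4-byte char #1 = F3 9C 9F A5.
Offset 4: leading byte 0xD1 = 11010001 → 2-byte char #2 = D1 85.
Leading byte 0xD1 = 11010001 matches 110xxxxx → 2-byte sequence.
Byte 1: 0xD1 = 11010001, payload 10001 (5 bits).
Byte 2: 0x85 = 10000101 (10xxxxxx ✓), payload 000101.
Concatenate: 10001000101 = 0x445 (11 bits → U+0445).

U+0445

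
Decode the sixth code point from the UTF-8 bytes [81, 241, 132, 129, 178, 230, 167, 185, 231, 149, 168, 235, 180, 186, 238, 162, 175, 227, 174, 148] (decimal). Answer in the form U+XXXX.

Offset 0: leading byte 0x51 = 01010001 → 1-byte char #1 = 51.
Offset 1: leading byte 0xF1 = 11110001 → 4-byte char #2 = F1 84 81 B2.
Offset 5: leading byte 0xE6 = 11100110 → 3-byte char #3 = E6 A7 B9.
Offset 8: leading byte 0xE7 = 11100111 → 3-byte char #4 = E7 95 A8.
Offset 11: leading byte 0xEB = 11101011 → 3-byte char #5 = EB B4 BA.
Offset 14: leading byte 0xEE = 11101110 → 3-byte char #6 = EE A2 AF.
Leading byte 0xEE = 11101110 matches 1110xxxx → 3-byte sequence.
Byte 1: 0xEE = 11101110, payload 1110 (4 bits).
Byte 2: 0xA2 = 10100010 (10xxxxxx ✓), payload 100010.
Byte 3: 0xAF = 10101111 (10xxxxxx ✓), payload 101111.
Concatenate: 1110100010101111 = 0xE8AF (16 bits → U+E8AF).

U+E8AF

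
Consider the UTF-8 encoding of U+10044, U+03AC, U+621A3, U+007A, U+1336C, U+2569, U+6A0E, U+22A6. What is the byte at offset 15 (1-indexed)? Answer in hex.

1-indexed offset 15 is 0-indexed offset 14.
U+10044 → 4-byte form F0 90 81 84 at offsets 0–3.
U+03AC → 2-byte form CE AC at offsets 4–5.
U+621A3 → 4-byte form F1 A2 86 A3 at offsets 6–9.
U+007A → 1-byte form 7A at offsets 10–10.
U+1336C → 4-byte form F0 93 8D AC at offsets 11–14.
Offset 14 falls in char 5's range; it's byte 4 of F0 93 8D AC = 0xAC.

0xAC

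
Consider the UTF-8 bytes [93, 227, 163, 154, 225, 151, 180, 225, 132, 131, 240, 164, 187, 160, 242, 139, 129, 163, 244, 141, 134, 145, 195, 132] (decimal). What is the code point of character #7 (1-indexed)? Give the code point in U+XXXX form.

Offset 0: leading byte 0x5D = 01011101 → 1-byte char #1 = 5D.
Offset 1: leading byte 0xE3 = 11100011 → 3-byte char #2 = E3 A3 9A.
Offset 4: leading byte 0xE1 = 11100001 → 3-byte char #3 = E1 97 B4.
Offset 7: leading byte 0xE1 = 11100001 → 3-byte char #4 = E1 84 83.
Offset 10: leading byte 0xF0 = 11110000 → 4-byte char #5 = F0 A4 BB A0.
Offset 14: leading byte 0xF2 = 11110010 → 4-byte char #6 = F2 8B 81 A3.
Offset 18: leading byte 0xF4 = 11110100 → 4-byte char #7 = F4 8D 86 91.
Leading byte 0xF4 = 11110100 matches 11110xxx → 4-byte sequence.
Byte 1: 0xF4 = 11110100, payload 100 (3 bits).
Byte 2: 0x8D = 10001101 (10xxxxxx ✓), payload 001101.
Byte 3: 0x86 = 10000110 (10xxxxxx ✓), payload 000110.
Byte 4: 0x91 = 10010001 (10xxxxxx ✓), payload 010001.
Concatenate: 100001101000110010001 = 0x10D191 (21 bits → U+10D191).

U+10D191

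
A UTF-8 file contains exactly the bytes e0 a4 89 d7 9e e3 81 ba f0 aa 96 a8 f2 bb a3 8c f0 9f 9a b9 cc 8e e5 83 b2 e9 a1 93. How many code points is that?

9

Byte at offset 0: 0xE0 = 11100000 → 3-byte char (#1). Advance 3.
Byte at offset 3: 0xD7 = 11010111 → 2-byte char (#2). Advance 2.
Byte at offset 5: 0xE3 = 11100011 → 3-byte char (#3). Advance 3.
Byte at offset 8: 0xF0 = 11110000 → 4-byte char (#4). Advance 4.
Byte at offset 12: 0xF2 = 11110010 → 4-byte char (#5). Advance 4.
Byte at offset 16: 0xF0 = 11110000 → 4-byte char (#6). Advance 4.
Byte at offset 20: 0xCC = 11001100 → 2-byte char (#7). Advance 2.
Byte at offset 22: 0xE5 = 11100101 → 3-byte char (#8). Advance 3.
Byte at offset 25: 0xE9 = 11101001 → 3-byte char (#9). Advance 3.
Reached end at offset 28 after 9 code points.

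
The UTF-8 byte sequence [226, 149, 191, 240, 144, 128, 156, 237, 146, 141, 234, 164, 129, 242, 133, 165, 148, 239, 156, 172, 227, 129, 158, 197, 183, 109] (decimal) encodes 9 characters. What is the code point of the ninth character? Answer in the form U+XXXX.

Offset 0: leading byte 0xE2 = 11100010 → 3-byte char #1 = E2 95 BF.
Offset 3: leading byte 0xF0 = 11110000 → 4-byte char #2 = F0 90 80 9C.
Offset 7: leading byte 0xED = 11101101 → 3-byte char #3 = ED 92 8D.
Offset 10: leading byte 0xEA = 11101010 → 3-byte char #4 = EA A4 81.
Offset 13: leading byte 0xF2 = 11110010 → 4-byte char #5 = F2 85 A5 94.
Offset 17: leading byte 0xEF = 11101111 → 3-byte char #6 = EF 9C AC.
Offset 20: leading byte 0xE3 = 11100011 → 3-byte char #7 = E3 81 9E.
Offset 23: leading byte 0xC5 = 11000101 → 2-byte char #8 = C5 B7.
Offset 25: leading byte 0x6D = 01101101 → 1-byte char #9 = 6D.
Leading byte 0x6D = 01101101 matches 0xxxxxxx → 1-byte sequence.
Byte 1: 0x6D = 01101101, payload 1101101 (7 bits).
Concatenate: 1101101 = 0x6D (7 bits → U+006D).

U+006D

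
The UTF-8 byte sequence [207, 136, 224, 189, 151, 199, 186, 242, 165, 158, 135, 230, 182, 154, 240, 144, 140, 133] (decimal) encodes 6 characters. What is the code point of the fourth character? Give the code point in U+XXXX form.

U+A5787

Offset 0: leading byte 0xCF = 11001111 → 2-byte char #1 = CF 88.
Offset 2: leading byte 0xE0 = 11100000 → 3-byte char #2 = E0 BD 97.
Offset 5: leading byte 0xC7 = 11000111 → 2-byte char #3 = C7 BA.
Offset 7: leading byte 0xF2 = 11110010 → 4-byte char #4 = F2 A5 9E 87.
Leading byte 0xF2 = 11110010 matches 11110xxx → 4-byte sequence.
Byte 1: 0xF2 = 11110010, payload 010 (3 bits).
Byte 2: 0xA5 = 10100101 (10xxxxxx ✓), payload 100101.
Byte 3: 0x9E = 10011110 (10xxxxxx ✓), payload 011110.
Byte 4: 0x87 = 10000111 (10xxxxxx ✓), payload 000111.
Concatenate: 010100101011110000111 = 0xA5787 (21 bits → U+A5787).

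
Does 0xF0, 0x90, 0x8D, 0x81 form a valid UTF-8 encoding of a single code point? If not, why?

Leading byte 0xF0 = 11110000 → 4-byte form.
Continuation bytes 0x90=10010000, 0x8D=10001101, 0x81=10000001 all match 10xxxxxx.
Decoded value 0x10341 is ≥ 0x10000 (shortest form) and not a surrogate.

valid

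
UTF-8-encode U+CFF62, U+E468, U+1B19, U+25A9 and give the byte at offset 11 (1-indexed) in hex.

1-indexed offset 11 is 0-indexed offset 10.
U+CFF62 → 4-byte form F3 8F BD A2 at offsets 0–3.
U+E468 → 3-byte form EE 91 A8 at offsets 4–6.
U+1B19 → 3-byte form E1 AC 99 at offsets 7–9.
U+25A9 → 3-byte form E2 96 A9 at offsets 10–12.
Offset 10 falls in char 4's range; it's byte 1 of E2 96 A9 = 0xE2.

0xE2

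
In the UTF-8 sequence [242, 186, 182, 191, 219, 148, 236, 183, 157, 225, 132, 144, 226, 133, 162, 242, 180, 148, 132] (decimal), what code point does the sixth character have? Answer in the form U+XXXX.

Offset 0: leading byte 0xF2 = 11110010 → 4-byte char #1 = F2 BA B6 BF.
Offset 4: leading byte 0xDB = 11011011 → 2-byte char #2 = DB 94.
Offset 6: leading byte 0xEC = 11101100 → 3-byte char #3 = EC B7 9D.
Offset 9: leading byte 0xE1 = 11100001 → 3-byte char #4 = E1 84 90.
Offset 12: leading byte 0xE2 = 11100010 → 3-byte char #5 = E2 85 A2.
Offset 15: leading byte 0xF2 = 11110010 → 4-byte char #6 = F2 B4 94 84.
Leading byte 0xF2 = 11110010 matches 11110xxx → 4-byte sequence.
Byte 1: 0xF2 = 11110010, payload 010 (3 bits).
Byte 2: 0xB4 = 10110100 (10xxxxxx ✓), payload 110100.
Byte 3: 0x94 = 10010100 (10xxxxxx ✓), payload 010100.
Byte 4: 0x84 = 10000100 (10xxxxxx ✓), payload 000100.
Concatenate: 010110100010100000100 = 0xB4504 (21 bits → U+B4504).

U+B4504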